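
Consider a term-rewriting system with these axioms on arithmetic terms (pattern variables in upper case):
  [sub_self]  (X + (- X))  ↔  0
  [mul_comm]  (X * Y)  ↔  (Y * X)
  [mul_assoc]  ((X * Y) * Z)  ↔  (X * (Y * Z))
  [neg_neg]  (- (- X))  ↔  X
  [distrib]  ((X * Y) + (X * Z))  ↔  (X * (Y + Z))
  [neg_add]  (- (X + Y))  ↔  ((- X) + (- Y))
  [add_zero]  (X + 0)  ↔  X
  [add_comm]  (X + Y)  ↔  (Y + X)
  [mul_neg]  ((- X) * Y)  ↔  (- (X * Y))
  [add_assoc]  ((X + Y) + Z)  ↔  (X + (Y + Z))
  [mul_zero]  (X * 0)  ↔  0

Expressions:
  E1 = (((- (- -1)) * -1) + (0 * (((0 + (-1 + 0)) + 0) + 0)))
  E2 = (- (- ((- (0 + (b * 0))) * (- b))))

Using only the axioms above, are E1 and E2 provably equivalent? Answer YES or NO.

All listed rules preserve value, hence provable equivalence implies equal values everywhere; look for a separating assignment.
b=0 gives E1 ↦ 1, E2 ↦ 0; values differ ⇒ not provably equivalent.

NO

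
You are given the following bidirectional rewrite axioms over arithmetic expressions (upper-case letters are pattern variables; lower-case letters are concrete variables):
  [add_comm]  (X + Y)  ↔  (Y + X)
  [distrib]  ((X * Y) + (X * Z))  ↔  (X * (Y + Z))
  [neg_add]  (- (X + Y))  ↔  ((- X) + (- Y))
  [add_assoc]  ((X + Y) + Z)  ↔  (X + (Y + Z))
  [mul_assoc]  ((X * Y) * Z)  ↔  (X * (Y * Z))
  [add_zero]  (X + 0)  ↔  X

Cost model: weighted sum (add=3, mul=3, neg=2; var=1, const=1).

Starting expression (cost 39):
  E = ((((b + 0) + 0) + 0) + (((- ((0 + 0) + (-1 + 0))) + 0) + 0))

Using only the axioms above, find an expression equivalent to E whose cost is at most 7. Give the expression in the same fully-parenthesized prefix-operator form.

(b + (- -1))   [cost 7]

(1) ((- ((0 + 0) + (-1 + 0))) + 0)  =[add_zero →]=  (- ((0 + 0) + (-1 + 0)))    ⊢ ((((b + 0) + 0) + 0) + ((- ((0 + 0) + (-1 + 0))) + 0))
(2) (0 + 0)  =[add_zero →]=  0    ⊢ ((((b + 0) + 0) + 0) + ((- (0 + (-1 + 0))) + 0))
(3) (b + 0)  =[add_zero →]=  b    ⊢ (((b + 0) + 0) + ((- (0 + (-1 + 0))) + 0))
(4) (-1 + 0)  =[add_zero →]=  -1    ⊢ (((b + 0) + 0) + ((- (0 + -1)) + 0))
(5) (0 + -1)  =[add_comm →]=  (-1 + 0)    ⊢ (((b + 0) + 0) + ((- (-1 + 0)) + 0))
(6) ((- (-1 + 0)) + 0)  =[add_zero →]=  (- (-1 + 0))    ⊢ (((b + 0) + 0) + (- (-1 + 0)))
(7) ((b + 0) + 0)  =[add_zero →]=  (b + 0)    ⊢ ((b + 0) + (- (-1 + 0)))
(8) (-1 + 0)  =[add_zero →]=  -1    ⊢ ((b + 0) + (- -1))
(9) (b + 0)  =[add_zero →]=  b    ⊢ cost 7, within 7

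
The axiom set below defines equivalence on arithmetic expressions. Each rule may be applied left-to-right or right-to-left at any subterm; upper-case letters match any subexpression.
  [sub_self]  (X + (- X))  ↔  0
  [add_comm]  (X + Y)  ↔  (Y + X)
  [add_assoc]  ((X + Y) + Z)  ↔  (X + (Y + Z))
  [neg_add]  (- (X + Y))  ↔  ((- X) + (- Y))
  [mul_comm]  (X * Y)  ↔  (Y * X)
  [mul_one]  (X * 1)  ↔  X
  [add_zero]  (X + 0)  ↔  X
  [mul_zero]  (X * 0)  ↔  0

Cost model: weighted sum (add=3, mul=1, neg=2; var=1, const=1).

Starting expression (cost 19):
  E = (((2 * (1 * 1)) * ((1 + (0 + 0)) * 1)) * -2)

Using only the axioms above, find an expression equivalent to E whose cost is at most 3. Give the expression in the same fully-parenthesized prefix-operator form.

(2 * -2)   [cost 3]

(1) (0 + 0)  =[add_zero →]=  0    ⊢ (((2 * (1 * 1)) * ((1 + 0) * 1)) * -2)
(2) (1 * 1)  =[mul_one →]=  1    ⊢ (((2 * 1) * ((1 + 0) * 1)) * -2)
(3) (1 + 0)  =[add_zero →]=  1    ⊢ (((2 * 1) * (1 * 1)) * -2)
(4) (1 * 1)  =[mul_one →]=  1    ⊢ (((2 * 1) * 1) * -2)
(5) (2 * 1)  =[mul_one →]=  2    ⊢ ((2 * 1) * -2)
(6) (2 * 1)  =[mul_one →]=  2    ⊢ cost 3, within 3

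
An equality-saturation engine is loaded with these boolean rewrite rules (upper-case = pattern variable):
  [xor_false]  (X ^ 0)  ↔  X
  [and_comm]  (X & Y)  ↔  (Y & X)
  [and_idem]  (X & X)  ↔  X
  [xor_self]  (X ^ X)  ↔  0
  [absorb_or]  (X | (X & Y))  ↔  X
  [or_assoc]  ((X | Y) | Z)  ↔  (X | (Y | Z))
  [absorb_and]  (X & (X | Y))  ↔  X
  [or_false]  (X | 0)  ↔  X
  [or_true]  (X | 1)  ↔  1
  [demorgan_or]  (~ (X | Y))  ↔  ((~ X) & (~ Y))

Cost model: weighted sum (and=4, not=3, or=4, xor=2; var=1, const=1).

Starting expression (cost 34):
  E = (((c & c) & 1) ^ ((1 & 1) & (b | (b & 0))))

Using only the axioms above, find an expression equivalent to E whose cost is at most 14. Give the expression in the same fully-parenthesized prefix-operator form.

((c & 1) ^ (1 & b))   [cost 14]

(1) (b | (b & 0))  =[absorb_or →]=  b    ⊢ (((c & c) & 1) ^ ((1 & 1) & b))
(2) (c & c)  =[and_idem →]=  c    ⊢ ((c & 1) ^ ((1 & 1) & b))
(3) (1 & 1)  =[and_idem →]=  1    ⊢ cost 14, within 14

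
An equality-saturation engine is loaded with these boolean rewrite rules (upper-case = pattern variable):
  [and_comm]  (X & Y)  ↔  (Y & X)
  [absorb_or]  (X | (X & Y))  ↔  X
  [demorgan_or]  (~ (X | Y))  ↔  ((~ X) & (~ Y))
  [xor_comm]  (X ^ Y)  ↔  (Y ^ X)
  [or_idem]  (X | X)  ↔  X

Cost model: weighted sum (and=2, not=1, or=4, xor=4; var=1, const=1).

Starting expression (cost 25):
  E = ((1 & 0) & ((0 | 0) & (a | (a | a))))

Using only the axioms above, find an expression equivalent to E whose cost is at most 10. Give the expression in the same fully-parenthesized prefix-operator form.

((1 & 0) & (0 & a))   [cost 10]

1. [or_idem →] (a | a)  →  a;  E = ((1 & 0) & ((0 | 0) & (a | a)))
2. [or_idem →] (a | a)  →  a;  E = ((1 & 0) & ((0 | 0) & a))
3. [or_idem →] (0 | 0)  →  0;  cost 10 ≤ 10, done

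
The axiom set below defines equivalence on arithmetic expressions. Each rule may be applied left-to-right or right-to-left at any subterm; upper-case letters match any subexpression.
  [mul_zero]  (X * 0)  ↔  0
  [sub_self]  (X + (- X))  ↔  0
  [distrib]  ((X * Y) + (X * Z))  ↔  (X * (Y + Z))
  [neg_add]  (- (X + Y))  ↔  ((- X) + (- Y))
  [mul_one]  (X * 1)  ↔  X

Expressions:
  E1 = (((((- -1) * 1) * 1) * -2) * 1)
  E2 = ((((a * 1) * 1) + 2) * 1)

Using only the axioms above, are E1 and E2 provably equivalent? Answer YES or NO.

NO

All listed rules preserve value, hence provable equivalence implies equal values everywhere; look for a separating assignment.
a=0 gives E1 ↦ -2, E2 ↦ 2; values differ ⇒ not provably equivalent.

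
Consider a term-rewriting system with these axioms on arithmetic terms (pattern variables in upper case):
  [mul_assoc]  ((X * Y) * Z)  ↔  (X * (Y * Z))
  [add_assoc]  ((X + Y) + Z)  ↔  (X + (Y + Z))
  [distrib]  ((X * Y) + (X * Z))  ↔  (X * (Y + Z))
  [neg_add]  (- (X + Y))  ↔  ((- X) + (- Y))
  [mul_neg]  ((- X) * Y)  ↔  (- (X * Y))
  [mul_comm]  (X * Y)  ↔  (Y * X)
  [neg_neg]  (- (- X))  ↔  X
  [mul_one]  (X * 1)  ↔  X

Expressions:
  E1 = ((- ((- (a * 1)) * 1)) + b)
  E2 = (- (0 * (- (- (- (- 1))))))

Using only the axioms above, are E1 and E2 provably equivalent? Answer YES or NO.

NO

The axioms are sound identities: if E1 ↔* E2 then E1 and E2 evaluate identically under any assignment.
Under a=0, b=1: E1 evaluates to 1, E2 to 0. Distinct ⇒ no rewrite sequence connects them.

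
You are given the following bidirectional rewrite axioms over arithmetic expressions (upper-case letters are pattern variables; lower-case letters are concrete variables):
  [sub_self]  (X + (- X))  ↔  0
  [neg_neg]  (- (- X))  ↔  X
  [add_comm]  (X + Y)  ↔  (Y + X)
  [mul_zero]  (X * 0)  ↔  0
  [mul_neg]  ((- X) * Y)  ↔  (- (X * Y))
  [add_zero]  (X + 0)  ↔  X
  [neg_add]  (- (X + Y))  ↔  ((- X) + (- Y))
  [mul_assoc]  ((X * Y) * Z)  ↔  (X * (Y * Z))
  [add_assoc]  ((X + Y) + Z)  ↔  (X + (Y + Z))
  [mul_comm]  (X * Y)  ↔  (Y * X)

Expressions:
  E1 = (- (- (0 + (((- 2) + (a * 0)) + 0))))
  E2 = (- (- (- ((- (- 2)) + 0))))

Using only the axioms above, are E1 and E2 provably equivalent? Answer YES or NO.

YES

1. [neg_neg →] (- (- (0 + (((- 2) + (a * 0)) + 0))))  →  (0 + (((- 2) + (a * 0)) + 0))
2. [mul_zero →] (a * 0)  →  0;  E1 = (0 + (((- 2) + 0) + 0))
3. [add_comm →] (0 + (((- 2) + 0) + 0))  →  ((((- 2) + 0) + 0) + 0)
4. [add_zero →] ((((- 2) + 0) + 0) + 0)  →  (((- 2) + 0) + 0)
5. [add_zero →] ((- 2) + 0)  →  (- 2);  E1 = ((- 2) + 0)
6. [add_zero →] ((- 2) + 0)  →  (- 2)
7. [neg_neg ←] (- 2)  →  (- (- (- 2)))
8. [neg_neg ←] (- (- 2))  →  (- (- (- (- 2))));  E1 = (- (- (- (- (- 2)))))
9. [add_zero ←] (- (- 2))  →  ((- (- 2)) + 0);  this is E2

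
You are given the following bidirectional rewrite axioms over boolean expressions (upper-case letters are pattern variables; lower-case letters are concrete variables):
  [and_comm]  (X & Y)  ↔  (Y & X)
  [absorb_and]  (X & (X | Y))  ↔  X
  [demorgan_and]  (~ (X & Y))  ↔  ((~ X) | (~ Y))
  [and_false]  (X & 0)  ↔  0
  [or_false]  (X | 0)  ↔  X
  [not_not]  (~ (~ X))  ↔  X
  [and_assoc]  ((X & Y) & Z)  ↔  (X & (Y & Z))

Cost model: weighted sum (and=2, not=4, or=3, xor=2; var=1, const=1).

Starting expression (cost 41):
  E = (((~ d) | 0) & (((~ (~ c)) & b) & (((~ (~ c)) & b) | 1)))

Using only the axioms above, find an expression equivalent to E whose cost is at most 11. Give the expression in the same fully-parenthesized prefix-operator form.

1. [absorb_and →] (((~ (~ c)) & b) & (((~ (~ c)) & b) | 1))  →  ((~ (~ c)) & b);  E = (((~ d) | 0) & ((~ (~ c)) & b))
2. [not_not →] (~ (~ c))  →  c;  E = (((~ d) | 0) & (c & b))
3. [or_false →] ((~ d) | 0)  →  (~ d);  cost 11 ≤ 11, done

((~ d) & (c & b))   [cost 11]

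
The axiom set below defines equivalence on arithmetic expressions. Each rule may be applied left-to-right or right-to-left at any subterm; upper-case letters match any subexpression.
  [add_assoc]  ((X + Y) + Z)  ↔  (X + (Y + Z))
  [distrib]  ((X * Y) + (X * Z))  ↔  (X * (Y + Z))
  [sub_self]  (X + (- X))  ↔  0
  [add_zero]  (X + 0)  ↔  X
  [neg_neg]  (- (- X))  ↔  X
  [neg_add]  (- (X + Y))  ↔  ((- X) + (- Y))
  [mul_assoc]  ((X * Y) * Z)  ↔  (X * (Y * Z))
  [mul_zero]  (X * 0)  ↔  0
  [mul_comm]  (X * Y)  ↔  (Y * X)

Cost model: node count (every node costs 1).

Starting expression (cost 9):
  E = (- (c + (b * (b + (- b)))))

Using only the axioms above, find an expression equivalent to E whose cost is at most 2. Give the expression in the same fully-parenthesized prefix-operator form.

1. [sub_self →] (b + (- b))  →  0;  E = (- (c + (b * 0)))
2. [mul_zero →] (b * 0)  →  0;  E = (- (c + 0))
3. [add_zero →] (c + 0)  →  c;  cost 2 ≤ 2, done

(- c)   [cost 2]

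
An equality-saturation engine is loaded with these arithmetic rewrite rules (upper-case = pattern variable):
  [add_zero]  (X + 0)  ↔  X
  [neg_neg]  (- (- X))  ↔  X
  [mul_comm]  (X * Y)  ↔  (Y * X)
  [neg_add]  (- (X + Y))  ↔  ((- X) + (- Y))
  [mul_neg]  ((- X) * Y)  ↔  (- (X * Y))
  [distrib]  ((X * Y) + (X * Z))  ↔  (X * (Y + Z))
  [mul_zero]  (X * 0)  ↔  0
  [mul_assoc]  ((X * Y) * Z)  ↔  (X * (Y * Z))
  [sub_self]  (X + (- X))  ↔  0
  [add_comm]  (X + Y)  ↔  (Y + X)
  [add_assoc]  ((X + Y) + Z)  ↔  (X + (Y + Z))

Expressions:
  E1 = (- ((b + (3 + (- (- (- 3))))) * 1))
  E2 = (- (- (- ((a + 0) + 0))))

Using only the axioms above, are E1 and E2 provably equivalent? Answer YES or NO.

NO

Every axiom is a valid identity, so a rewrite proof would force E1 and E2 to agree under every assignment.
At a=0, b=1: E1 = -1 but E2 = 0; they differ, so no derivation exists.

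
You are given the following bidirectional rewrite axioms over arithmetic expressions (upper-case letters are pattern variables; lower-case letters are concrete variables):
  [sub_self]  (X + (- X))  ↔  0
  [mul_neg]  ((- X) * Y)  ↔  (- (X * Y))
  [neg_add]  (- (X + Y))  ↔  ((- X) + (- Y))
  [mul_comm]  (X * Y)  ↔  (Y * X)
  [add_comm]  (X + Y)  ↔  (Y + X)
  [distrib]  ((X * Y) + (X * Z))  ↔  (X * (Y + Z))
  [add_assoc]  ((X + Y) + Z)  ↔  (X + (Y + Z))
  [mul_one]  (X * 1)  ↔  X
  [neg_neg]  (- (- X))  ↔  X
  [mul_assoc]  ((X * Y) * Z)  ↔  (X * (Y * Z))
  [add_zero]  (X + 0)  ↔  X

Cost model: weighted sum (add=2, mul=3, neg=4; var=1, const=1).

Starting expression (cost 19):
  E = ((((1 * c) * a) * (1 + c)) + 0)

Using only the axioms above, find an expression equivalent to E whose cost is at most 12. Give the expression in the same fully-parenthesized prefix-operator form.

((c * a) * (1 + c))   [cost 12]

1. [add_zero →] ((((1 * c) * a) * (1 + c)) + 0)  →  (((1 * c) * a) * (1 + c))
2. [mul_comm →] (1 * c)  →  (c * 1);  E = (((c * 1) * a) * (1 + c))
3. [mul_one →] (c * 1)  →  c;  cost 12 ≤ 12, done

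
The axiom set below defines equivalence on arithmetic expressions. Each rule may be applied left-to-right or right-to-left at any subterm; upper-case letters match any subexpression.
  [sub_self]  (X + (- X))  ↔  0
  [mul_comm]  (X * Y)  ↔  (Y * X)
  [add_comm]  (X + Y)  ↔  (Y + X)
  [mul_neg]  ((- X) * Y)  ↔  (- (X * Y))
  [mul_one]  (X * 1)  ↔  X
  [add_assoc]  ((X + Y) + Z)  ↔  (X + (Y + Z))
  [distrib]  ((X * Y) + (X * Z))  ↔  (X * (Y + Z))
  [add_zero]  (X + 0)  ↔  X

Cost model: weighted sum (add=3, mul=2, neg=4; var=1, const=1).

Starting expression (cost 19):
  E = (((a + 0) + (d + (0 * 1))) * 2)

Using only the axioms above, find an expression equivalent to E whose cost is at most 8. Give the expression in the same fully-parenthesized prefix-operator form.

1. [mul_one →] (0 * 1)  →  0;  E = (((a + 0) + (d + 0)) * 2)
2. [add_zero →] (a + 0)  →  a;  E = ((a + (d + 0)) * 2)
3. [add_zero →] (d + 0)  →  d;  cost 8 ≤ 8, done

((a + d) * 2)   [cost 8]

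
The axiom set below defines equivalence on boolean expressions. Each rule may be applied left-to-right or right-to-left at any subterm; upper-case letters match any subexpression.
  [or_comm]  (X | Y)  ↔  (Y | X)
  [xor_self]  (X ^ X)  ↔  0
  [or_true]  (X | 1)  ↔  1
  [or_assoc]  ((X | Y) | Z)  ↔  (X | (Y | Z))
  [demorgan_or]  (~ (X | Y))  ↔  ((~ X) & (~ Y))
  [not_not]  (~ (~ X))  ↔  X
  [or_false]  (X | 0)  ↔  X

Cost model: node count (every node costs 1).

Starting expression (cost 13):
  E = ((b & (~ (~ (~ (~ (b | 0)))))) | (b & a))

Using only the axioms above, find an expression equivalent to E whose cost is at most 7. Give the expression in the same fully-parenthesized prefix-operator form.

(1) (b | 0)  =[or_false →]=  b    ⊢ ((b & (~ (~ (~ (~ b))))) | (b & a))
(2) (~ (~ (~ (~ b))))  =[not_not →]=  (~ (~ b))    ⊢ ((b & (~ (~ b))) | (b & a))
(3) (~ (~ b))  =[not_not →]=  b    ⊢ cost 7, within 7

((b & b) | (b & a))   [cost 7]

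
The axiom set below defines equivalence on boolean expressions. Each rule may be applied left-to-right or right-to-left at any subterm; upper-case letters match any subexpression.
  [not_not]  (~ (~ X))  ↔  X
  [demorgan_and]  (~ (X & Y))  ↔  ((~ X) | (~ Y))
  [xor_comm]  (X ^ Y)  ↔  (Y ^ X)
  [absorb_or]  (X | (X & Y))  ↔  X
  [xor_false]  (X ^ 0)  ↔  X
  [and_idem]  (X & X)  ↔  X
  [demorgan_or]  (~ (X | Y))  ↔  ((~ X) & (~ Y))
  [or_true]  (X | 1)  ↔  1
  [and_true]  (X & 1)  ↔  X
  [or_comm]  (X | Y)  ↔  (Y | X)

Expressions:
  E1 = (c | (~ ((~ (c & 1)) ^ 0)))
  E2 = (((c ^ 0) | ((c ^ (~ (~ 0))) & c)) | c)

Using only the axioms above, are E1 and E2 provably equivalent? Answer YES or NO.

YES

1. [and_true →] (c & 1)  →  c;  E1 = (c | (~ ((~ c) ^ 0)))
2. [xor_false →] ((~ c) ^ 0)  →  (~ c);  E1 = (c | (~ (~ c)))
3. [not_not →] (~ (~ c))  →  c;  E1 = (c | c)
4. [xor_false ←] c  →  (c ^ 0);  E1 = ((c ^ 0) | c)
5. [absorb_or ←] (c ^ 0)  →  ((c ^ 0) | ((c ^ 0) & c));  E1 = (((c ^ 0) | ((c ^ 0) & c)) | c)
6. [not_not ←] 0  →  (~ (~ 0));  this is E2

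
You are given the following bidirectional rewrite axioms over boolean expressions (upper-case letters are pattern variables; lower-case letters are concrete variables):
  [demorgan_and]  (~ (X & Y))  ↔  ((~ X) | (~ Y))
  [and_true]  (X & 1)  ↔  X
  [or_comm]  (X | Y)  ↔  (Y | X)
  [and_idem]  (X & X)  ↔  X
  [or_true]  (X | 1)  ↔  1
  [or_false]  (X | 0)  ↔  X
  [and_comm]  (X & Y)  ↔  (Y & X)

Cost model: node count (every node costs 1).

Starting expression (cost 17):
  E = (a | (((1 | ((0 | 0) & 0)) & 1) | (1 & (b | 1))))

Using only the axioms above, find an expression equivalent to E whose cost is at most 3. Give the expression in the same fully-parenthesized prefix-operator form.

1. [or_false →] (0 | 0)  →  0;  E = (a | (((1 | (0 & 0)) & 1) | (1 & (b | 1))))
2. [and_idem →] (0 & 0)  →  0;  E = (a | (((1 | 0) & 1) | (1 & (b | 1))))
3. [or_true →] (b | 1)  →  1;  E = (a | (((1 | 0) & 1) | (1 & 1)))
4. [and_true →] ((1 | 0) & 1)  →  (1 | 0);  E = (a | ((1 | 0) | (1 & 1)))
5. [or_false →] (1 | 0)  →  1;  E = (a | (1 | (1 & 1)))
6. [and_true →] (1 & 1)  →  1;  E = (a | (1 | 1))
7. [or_true →] (1 | 1)  →  1;  cost 3 ≤ 3, done

(a | 1)   [cost 3]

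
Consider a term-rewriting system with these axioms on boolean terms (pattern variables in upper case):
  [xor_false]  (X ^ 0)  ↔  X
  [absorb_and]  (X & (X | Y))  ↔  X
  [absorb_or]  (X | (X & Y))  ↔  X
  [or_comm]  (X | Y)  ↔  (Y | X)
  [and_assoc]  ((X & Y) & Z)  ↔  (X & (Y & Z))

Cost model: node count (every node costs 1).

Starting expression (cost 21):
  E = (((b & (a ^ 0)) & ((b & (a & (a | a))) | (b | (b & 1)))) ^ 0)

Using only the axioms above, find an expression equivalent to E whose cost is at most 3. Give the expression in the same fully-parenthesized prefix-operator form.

(b & a)   [cost 3]

1. [xor_false →] (((b & (a ^ 0)) & ((b & (a & (a | a))) | (b | (b & 1)))) ^ 0)  →  ((b & (a ^ 0)) & ((b & (a & (a | a))) | (b | (b & 1))))
2. [absorb_or →] (b | (b & 1))  →  b;  E = ((b & (a ^ 0)) & ((b & (a & (a | a))) | b))
3. [absorb_and →] (a & (a | a))  →  a;  E = ((b & (a ^ 0)) & ((b & a) | b))
4. [xor_false →] (a ^ 0)  →  a;  E = ((b & a) & ((b & a) | b))
5. [absorb_and →] ((b & a) & ((b & a) | b))  →  (b & a);  cost 3 ≤ 3, done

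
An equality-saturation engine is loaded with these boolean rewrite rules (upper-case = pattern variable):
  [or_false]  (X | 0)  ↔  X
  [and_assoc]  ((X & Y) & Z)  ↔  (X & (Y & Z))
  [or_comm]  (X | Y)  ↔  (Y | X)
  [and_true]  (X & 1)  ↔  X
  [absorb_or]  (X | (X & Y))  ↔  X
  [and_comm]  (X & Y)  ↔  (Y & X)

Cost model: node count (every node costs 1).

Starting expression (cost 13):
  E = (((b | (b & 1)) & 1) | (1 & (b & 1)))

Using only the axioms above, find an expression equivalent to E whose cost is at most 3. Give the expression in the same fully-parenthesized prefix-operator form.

(b & 1)   [cost 3]

1. [and_comm →] (1 & (b & 1))  →  ((b & 1) & 1);  E = (((b | (b & 1)) & 1) | ((b & 1) & 1))
2. [absorb_or →] (b | (b & 1))  →  b;  E = ((b & 1) | ((b & 1) & 1))
3. [absorb_or →] ((b & 1) | ((b & 1) & 1))  →  (b & 1);  cost 3 ≤ 3, done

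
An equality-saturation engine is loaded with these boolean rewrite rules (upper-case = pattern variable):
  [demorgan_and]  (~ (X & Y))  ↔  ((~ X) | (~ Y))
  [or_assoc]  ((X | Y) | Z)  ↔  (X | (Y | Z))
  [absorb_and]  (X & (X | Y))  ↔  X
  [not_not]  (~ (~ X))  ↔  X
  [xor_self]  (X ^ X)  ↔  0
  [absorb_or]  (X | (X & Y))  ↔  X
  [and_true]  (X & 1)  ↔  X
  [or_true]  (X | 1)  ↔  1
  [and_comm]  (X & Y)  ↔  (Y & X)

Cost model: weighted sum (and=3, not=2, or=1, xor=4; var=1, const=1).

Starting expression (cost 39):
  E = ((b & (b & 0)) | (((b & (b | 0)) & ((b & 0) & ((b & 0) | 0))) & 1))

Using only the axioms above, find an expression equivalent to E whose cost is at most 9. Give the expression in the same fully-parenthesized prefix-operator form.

(1) ((b & 0) & ((b & 0) | 0))  =[absorb_and →]=  (b & 0)    ⊢ ((b & (b & 0)) | (((b & (b | 0)) & (b & 0)) & 1))
(2) (b & (b | 0))  =[absorb_and →]=  b    ⊢ ((b & (b & 0)) | ((b & (b & 0)) & 1))
(3) ((b & (b & 0)) | ((b & (b & 0)) & 1))  =[absorb_or →]=  (b & (b & 0))    ⊢ cost 9, within 9

(b & (b & 0))   [cost 9]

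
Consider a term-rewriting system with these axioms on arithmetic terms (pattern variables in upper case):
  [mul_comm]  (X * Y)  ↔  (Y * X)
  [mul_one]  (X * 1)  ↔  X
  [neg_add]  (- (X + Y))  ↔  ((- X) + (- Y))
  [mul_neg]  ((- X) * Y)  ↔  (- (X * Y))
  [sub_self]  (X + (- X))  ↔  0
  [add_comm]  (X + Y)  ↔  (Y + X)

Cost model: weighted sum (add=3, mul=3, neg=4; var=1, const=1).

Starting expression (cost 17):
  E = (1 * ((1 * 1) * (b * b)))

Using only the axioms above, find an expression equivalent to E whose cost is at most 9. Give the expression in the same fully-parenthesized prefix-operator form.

(1 * (b * b))   [cost 9]

step 1: mul_one (→) rewrites (1 * 1) into 1, now (1 * (1 * (b * b)))
step 2: mul_comm (→) rewrites (1 * (b * b)) into ((b * b) * 1), now (1 * ((b * b) * 1))
step 3: mul_one (→) rewrites ((b * b) * 1) into (b * b), reaching cost 9 (bound 9)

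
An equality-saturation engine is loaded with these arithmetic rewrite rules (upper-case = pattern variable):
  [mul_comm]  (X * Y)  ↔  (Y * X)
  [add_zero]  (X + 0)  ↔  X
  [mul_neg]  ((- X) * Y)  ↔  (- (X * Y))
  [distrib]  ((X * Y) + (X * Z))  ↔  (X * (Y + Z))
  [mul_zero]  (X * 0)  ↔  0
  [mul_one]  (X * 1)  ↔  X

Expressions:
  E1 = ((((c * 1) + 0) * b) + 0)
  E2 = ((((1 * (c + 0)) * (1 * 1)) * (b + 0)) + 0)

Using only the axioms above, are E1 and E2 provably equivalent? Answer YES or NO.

YES

1. [mul_one →] (c * 1)  →  c;  E1 = (((c + 0) * b) + 0)
2. [add_zero →] (((c + 0) * b) + 0)  →  ((c + 0) * b)
3. [add_zero →] (c + 0)  →  c;  E1 = (c * b)
4. [add_zero ←] b  →  (b + 0);  E1 = (c * (b + 0))
5. [mul_one ←] c  →  (c * 1);  E1 = ((c * 1) * (b + 0))
6. [mul_one ←] 1  →  (1 * 1);  E1 = ((c * (1 * 1)) * (b + 0))
7. [add_zero ←] ((c * (1 * 1)) * (b + 0))  →  (((c * (1 * 1)) * (b + 0)) + 0)
8. [mul_one ←] c  →  (c * 1);  E1 = ((((c * 1) * (1 * 1)) * (b + 0)) + 0)
9. [mul_comm →] (c * 1)  →  (1 * c);  E1 = ((((1 * c) * (1 * 1)) * (b + 0)) + 0)
10. [add_zero ←] c  →  (c + 0);  this is E2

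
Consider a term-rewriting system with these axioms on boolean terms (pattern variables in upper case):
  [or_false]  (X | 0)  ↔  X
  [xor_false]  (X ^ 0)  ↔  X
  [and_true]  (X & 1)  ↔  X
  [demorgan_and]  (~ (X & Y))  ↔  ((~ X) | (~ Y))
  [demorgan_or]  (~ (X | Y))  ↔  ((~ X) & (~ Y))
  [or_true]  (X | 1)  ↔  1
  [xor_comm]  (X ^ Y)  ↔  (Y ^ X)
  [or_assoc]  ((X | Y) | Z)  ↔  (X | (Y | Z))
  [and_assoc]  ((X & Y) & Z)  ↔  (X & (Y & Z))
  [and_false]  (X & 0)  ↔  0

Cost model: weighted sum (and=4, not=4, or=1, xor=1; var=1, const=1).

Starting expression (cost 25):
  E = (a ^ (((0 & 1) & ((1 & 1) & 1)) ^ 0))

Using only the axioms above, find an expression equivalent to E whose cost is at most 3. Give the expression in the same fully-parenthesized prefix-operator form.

(0 ^ a)   [cost 3]

(1) (1 & 1)  =[and_true →]=  1    ⊢ (a ^ (((0 & 1) & (1 & 1)) ^ 0))
(2) (((0 & 1) & (1 & 1)) ^ 0)  =[xor_false →]=  ((0 & 1) & (1 & 1))    ⊢ (a ^ ((0 & 1) & (1 & 1)))
(3) (a ^ ((0 & 1) & (1 & 1)))  =[xor_comm →]=  (((0 & 1) & (1 & 1)) ^ a)
(4) (1 & 1)  =[and_true →]=  1    ⊢ (((0 & 1) & 1) ^ a)
(5) ((0 & 1) & 1)  =[and_true →]=  (0 & 1)    ⊢ ((0 & 1) ^ a)
(6) (0 & 1)  =[and_true →]=  0    ⊢ cost 3, within 3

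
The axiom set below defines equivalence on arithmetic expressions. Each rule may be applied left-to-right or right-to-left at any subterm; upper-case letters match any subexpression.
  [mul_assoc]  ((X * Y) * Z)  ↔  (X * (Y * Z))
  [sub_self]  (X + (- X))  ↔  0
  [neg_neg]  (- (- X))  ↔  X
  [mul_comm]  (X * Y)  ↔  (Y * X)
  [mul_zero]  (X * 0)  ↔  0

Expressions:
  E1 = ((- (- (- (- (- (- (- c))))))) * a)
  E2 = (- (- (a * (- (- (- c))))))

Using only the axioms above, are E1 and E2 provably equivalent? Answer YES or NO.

1. [neg_neg →] (- (- (- (- (- (- (- c)))))))  →  (- (- (- (- (- c)))));  E1 = ((- (- (- (- (- c))))) * a)
2. [neg_neg →] (- (- (- c)))  →  (- c);  E1 = ((- (- (- c))) * a)
3. [neg_neg →] (- (- c))  →  c;  E1 = ((- c) * a)
4. [mul_comm →] ((- c) * a)  →  (a * (- c))
5. [neg_neg ←] (a * (- c))  →  (- (- (a * (- c))))
6. [neg_neg ←] (- c)  →  (- (- (- c)));  this is E2

YES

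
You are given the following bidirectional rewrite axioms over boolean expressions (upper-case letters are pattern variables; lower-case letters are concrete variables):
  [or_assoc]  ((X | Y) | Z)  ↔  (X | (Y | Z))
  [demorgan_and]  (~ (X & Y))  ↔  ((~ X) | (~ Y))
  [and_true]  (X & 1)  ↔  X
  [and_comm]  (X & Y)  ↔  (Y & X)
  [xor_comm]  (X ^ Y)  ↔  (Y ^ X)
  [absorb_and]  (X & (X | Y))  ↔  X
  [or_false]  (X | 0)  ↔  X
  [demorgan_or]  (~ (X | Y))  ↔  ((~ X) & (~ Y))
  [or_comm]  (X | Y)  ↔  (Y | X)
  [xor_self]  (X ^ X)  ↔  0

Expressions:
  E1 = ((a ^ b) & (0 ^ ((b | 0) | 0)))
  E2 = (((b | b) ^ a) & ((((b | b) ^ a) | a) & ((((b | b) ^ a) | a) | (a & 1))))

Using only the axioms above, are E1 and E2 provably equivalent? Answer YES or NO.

NO

Every axiom is a valid identity, so a rewrite proof would force E1 and E2 to agree under every assignment.
At a=1, b=0: E1 = 0 but E2 = 1; they differ, so no derivation exists.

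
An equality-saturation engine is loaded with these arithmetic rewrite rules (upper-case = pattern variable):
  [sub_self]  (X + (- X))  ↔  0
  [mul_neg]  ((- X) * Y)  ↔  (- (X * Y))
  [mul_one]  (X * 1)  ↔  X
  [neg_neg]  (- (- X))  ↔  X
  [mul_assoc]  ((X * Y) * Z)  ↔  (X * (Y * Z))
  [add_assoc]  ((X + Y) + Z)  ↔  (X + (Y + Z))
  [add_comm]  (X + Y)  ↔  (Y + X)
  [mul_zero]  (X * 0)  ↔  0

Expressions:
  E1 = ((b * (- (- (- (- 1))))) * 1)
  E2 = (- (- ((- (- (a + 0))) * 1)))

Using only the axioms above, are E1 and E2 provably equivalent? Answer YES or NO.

The axioms are sound identities: if E1 ↔* E2 then E1 and E2 evaluate identically under any assignment.
Under a=0, b=1: E1 evaluates to 1, E2 to 0. Distinct ⇒ no rewrite sequence connects them.

NO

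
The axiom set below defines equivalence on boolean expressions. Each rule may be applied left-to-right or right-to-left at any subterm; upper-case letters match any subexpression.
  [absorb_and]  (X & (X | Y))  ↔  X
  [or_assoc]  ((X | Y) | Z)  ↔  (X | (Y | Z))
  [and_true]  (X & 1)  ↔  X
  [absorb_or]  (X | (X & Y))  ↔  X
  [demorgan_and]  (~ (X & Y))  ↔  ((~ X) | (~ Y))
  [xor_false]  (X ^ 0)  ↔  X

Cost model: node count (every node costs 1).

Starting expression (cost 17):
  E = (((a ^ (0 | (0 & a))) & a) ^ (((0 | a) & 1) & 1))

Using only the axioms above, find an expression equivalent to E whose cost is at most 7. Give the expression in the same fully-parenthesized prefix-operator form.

(1) (0 | (0 & a))  =[absorb_or →]=  0    ⊢ (((a ^ 0) & a) ^ (((0 | a) & 1) & 1))
(2) ((0 | a) & 1)  =[and_true →]=  (0 | a)    ⊢ (((a ^ 0) & a) ^ ((0 | a) & 1))
(3) (a ^ 0)  =[xor_false →]=  a    ⊢ ((a & a) ^ ((0 | a) & 1))
(4) ((0 | a) & 1)  =[and_true →]=  (0 | a)    ⊢ cost 7, within 7

((a & a) ^ (0 | a))   [cost 7]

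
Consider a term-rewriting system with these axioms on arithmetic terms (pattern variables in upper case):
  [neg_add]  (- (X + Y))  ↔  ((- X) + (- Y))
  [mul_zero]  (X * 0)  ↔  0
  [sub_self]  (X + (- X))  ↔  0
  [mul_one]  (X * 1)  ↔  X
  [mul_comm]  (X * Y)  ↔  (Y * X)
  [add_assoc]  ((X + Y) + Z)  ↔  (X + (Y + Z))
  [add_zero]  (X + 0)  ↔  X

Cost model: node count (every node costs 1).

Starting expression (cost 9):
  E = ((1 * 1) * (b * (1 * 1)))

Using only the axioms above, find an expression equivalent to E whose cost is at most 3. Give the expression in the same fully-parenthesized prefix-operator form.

(1 * b)   [cost 3]

1. [mul_one →] (1 * 1)  →  1;  E = ((1 * 1) * (b * 1))
2. [mul_one →] (1 * 1)  →  1;  E = (1 * (b * 1))
3. [mul_one →] (b * 1)  →  b;  cost 3 ≤ 3, done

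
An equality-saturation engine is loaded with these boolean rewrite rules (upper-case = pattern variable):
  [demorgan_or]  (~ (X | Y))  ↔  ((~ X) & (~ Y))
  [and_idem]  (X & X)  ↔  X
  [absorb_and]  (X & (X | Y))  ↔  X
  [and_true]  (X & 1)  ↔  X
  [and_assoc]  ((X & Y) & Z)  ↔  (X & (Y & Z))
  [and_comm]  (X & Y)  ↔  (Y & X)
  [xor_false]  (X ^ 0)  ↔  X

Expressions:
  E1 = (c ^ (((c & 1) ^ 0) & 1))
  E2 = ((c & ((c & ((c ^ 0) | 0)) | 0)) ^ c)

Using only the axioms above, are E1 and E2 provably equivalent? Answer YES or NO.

YES

step 1: and_true (→) rewrites (c & 1) into c, now (c ^ ((c ^ 0) & 1))
step 2: xor_false (→) rewrites (c ^ 0) into c, now (c ^ (c & 1))
step 3: and_true (→) rewrites (c & 1) into c, now (c ^ c)
step 4: absorb_and (←) rewrites c into (c & (c | 0)), now ((c & (c | 0)) ^ c)
step 5: absorb_and (←) rewrites c into (c & (c | 0)), now ((c & ((c & (c | 0)) | 0)) ^ c)
step 6: xor_false (←) rewrites c into (c ^ 0), which is E2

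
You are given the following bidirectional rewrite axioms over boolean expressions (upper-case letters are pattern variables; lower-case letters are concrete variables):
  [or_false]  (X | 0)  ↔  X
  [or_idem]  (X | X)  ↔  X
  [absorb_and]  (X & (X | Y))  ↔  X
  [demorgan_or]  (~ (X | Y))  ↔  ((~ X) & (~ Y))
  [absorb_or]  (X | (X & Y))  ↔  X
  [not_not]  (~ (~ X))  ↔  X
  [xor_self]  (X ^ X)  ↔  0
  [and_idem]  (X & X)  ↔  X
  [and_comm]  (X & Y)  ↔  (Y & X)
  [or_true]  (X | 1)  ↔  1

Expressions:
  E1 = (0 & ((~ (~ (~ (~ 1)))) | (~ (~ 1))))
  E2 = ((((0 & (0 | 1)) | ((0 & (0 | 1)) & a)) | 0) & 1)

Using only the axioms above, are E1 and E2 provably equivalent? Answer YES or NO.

YES

1. [not_not →] (~ (~ (~ (~ 1))))  →  (~ (~ 1));  E1 = (0 & ((~ (~ 1)) | (~ (~ 1))))
2. [or_idem →] ((~ (~ 1)) | (~ (~ 1)))  →  (~ (~ 1));  E1 = (0 & (~ (~ 1)))
3. [not_not →] (~ (~ 1))  →  1;  E1 = (0 & 1)
4. [or_idem ←] 0  →  (0 | 0);  E1 = ((0 | 0) & 1)
5. [absorb_and ←] 0  →  (0 & (0 | 1));  E1 = (((0 & (0 | 1)) | 0) & 1)
6. [absorb_or ←] (0 & (0 | 1))  →  ((0 & (0 | 1)) | ((0 & (0 | 1)) & a));  this is E2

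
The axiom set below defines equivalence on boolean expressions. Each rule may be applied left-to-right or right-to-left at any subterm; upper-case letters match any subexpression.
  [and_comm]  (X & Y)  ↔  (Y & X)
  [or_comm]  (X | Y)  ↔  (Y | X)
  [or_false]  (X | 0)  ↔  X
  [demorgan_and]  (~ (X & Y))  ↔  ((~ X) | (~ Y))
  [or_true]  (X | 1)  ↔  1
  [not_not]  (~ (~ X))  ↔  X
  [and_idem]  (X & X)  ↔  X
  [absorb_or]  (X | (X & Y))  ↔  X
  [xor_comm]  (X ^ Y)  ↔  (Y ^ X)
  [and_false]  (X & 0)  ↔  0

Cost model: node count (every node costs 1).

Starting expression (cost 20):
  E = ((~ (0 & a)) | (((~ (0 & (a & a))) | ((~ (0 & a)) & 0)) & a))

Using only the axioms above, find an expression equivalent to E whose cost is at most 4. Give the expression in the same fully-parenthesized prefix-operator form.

step 1: and_idem (→) rewrites (a & a) into a, now ((~ (0 & a)) | (((~ (0 & a)) | ((~ (0 & a)) & 0)) & a))
step 2: absorb_or (→) rewrites ((~ (0 & a)) | ((~ (0 & a)) & 0)) into (~ (0 & a)), now ((~ (0 & a)) | ((~ (0 & a)) & a))
step 3: absorb_or (→) rewrites ((~ (0 & a)) | ((~ (0 & a)) & a)) into (~ (0 & a)), reaching cost 4 (bound 4)

(~ (0 & a))   [cost 4]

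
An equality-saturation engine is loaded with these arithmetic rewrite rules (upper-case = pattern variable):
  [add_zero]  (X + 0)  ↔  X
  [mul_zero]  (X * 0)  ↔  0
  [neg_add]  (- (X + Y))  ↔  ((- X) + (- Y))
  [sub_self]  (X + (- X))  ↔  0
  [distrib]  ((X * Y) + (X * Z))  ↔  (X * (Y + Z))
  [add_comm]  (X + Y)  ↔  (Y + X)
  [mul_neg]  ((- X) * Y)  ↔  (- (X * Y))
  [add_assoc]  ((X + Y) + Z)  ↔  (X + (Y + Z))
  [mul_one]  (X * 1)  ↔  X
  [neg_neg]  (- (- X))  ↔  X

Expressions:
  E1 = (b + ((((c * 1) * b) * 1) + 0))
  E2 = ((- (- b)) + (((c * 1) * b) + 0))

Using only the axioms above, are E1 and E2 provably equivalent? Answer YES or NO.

YES

step 1: mul_one (→) rewrites (((c * 1) * b) * 1) into ((c * 1) * b), now (b + (((c * 1) * b) + 0))
step 2: neg_neg (←) rewrites b into (- (- b)), which is E2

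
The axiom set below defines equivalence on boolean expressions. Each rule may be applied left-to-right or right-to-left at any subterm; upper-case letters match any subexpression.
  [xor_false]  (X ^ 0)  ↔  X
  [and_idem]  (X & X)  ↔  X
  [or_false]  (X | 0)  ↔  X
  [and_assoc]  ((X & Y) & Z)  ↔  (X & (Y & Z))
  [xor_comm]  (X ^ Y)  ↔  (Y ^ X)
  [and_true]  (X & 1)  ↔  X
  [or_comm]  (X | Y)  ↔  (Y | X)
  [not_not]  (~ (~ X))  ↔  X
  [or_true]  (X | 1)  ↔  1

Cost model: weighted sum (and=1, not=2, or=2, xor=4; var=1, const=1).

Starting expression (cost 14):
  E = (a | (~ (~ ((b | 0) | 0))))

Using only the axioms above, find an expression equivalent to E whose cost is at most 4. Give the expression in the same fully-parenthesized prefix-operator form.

(1) (b | 0)  =[or_false →]=  b    ⊢ (a | (~ (~ (b | 0))))
(2) (~ (~ (b | 0)))  =[not_not →]=  (b | 0)    ⊢ (a | (b | 0))
(3) (b | 0)  =[or_false →]=  b    ⊢ cost 4, within 4

(a | b)   [cost 4]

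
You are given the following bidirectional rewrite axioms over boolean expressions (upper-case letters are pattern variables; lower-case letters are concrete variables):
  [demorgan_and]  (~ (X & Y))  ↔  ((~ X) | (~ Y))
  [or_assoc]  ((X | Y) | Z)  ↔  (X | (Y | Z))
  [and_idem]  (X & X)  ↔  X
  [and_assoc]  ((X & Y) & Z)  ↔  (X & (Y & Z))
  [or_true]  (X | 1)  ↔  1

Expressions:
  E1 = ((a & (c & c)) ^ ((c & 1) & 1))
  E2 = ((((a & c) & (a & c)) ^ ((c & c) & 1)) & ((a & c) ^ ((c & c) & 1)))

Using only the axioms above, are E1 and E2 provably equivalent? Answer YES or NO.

(1) (c & c)  =[and_idem →]=  c    ⊢ ((a & c) ^ ((c & 1) & 1))
(2) ((c & 1) & 1)  =[and_assoc →]=  (c & (1 & 1))    ⊢ ((a & c) ^ (c & (1 & 1)))
(3) (1 & 1)  =[and_idem →]=  1    ⊢ ((a & c) ^ (c & 1))
(4) c  =[and_idem ←]=  (c & c)    ⊢ ((a & c) ^ ((c & c) & 1))
(5) ((a & c) ^ ((c & c) & 1))  =[and_idem ←]=  (((a & c) ^ ((c & c) & 1)) & ((a & c) ^ ((c & c) & 1)))
(6) (a & c)  =[and_idem ←]=  ((a & c) & (a & c))    ⊢ E2

YES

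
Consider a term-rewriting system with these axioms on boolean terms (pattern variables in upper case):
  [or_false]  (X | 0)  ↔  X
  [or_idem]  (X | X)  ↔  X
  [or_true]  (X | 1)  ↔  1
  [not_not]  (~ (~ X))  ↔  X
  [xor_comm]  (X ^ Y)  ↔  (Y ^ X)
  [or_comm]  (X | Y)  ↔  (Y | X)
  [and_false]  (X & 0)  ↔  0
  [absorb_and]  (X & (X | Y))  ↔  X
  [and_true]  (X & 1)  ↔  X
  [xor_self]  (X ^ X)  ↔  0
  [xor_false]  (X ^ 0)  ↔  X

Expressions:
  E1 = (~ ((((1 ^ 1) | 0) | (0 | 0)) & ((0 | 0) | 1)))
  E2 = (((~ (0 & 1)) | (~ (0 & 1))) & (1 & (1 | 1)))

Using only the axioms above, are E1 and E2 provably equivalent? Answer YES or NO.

(1) (1 ^ 1)  =[xor_self →]=  0    ⊢ (~ (((0 | 0) | (0 | 0)) & ((0 | 0) | 1)))
(2) ((0 | 0) | (0 | 0))  =[or_idem →]=  (0 | 0)    ⊢ (~ ((0 | 0) & ((0 | 0) | 1)))
(3) ((0 | 0) & ((0 | 0) | 1))  =[absorb_and →]=  (0 | 0)    ⊢ (~ (0 | 0))
(4) (0 | 0)  =[or_false →]=  0    ⊢ (~ 0)
(5) 0  =[and_true ←]=  (0 & 1)    ⊢ (~ (0 & 1))
(6) (~ (0 & 1))  =[and_true ←]=  ((~ (0 & 1)) & 1)
(7) 1  =[and_true ←]=  (1 & 1)    ⊢ ((~ (0 & 1)) & (1 & 1))
(8) 1  =[or_idem ←]=  (1 | 1)    ⊢ ((~ (0 & 1)) & (1 & (1 | 1)))
(9) (~ (0 & 1))  =[or_idem ←]=  ((~ (0 & 1)) | (~ (0 & 1)))    ⊢ E2

YES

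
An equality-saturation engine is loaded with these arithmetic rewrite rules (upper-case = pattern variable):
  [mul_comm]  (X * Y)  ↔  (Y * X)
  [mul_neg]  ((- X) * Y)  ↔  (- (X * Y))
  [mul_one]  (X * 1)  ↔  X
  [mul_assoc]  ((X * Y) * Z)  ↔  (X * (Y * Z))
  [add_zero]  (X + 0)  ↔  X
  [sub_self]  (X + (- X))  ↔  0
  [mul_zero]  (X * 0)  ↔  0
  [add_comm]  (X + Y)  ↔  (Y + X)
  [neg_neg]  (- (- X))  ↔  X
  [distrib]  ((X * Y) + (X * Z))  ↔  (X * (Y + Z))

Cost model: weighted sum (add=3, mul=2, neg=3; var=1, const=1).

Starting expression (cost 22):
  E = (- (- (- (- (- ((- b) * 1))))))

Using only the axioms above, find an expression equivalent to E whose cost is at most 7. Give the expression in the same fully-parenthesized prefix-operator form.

1. [neg_neg →] (- (- (- (- (- ((- b) * 1))))))  →  (- (- (- ((- b) * 1))))
2. [mul_one →] ((- b) * 1)  →  (- b);  E = (- (- (- (- b))))
3. [neg_neg →] (- (- b))  →  b;  cost 7 ≤ 7, done

(- (- b))   [cost 7]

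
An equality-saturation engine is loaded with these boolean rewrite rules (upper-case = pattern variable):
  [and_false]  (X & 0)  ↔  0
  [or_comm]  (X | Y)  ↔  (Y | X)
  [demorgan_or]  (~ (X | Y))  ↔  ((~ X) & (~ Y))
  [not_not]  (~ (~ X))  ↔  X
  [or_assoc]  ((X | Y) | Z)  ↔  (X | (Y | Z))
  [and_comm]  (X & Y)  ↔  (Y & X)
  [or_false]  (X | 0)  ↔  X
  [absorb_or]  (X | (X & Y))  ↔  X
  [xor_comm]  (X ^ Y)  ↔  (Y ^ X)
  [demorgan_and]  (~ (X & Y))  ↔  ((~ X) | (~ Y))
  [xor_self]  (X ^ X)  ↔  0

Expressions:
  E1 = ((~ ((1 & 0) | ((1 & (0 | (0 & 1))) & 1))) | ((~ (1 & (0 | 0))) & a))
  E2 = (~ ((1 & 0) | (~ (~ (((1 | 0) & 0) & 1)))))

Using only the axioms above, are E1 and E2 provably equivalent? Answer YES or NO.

1. [absorb_or →] (0 | (0 & 1))  →  0;  E1 = ((~ ((1 & 0) | ((1 & 0) & 1))) | ((~ (1 & (0 | 0))) & a))
2. [or_false →] (0 | 0)  →  0;  E1 = ((~ ((1 & 0) | ((1 & 0) & 1))) | ((~ (1 & 0)) & a))
3. [absorb_or →] ((1 & 0) | ((1 & 0) & 1))  →  (1 & 0);  E1 = ((~ (1 & 0)) | ((~ (1 & 0)) & a))
4. [absorb_or →] ((~ (1 & 0)) | ((~ (1 & 0)) & a))  →  (~ (1 & 0))
5. [absorb_or ←] (1 & 0)  →  ((1 & 0) | ((1 & 0) & 1));  E1 = (~ ((1 & 0) | ((1 & 0) & 1)))
6. [or_false ←] 1  →  (1 | 0);  E1 = (~ ((1 & 0) | (((1 | 0) & 0) & 1)))
7. [not_not ←] (((1 | 0) & 0) & 1)  →  (~ (~ (((1 | 0) & 0) & 1)));  this is E2

YES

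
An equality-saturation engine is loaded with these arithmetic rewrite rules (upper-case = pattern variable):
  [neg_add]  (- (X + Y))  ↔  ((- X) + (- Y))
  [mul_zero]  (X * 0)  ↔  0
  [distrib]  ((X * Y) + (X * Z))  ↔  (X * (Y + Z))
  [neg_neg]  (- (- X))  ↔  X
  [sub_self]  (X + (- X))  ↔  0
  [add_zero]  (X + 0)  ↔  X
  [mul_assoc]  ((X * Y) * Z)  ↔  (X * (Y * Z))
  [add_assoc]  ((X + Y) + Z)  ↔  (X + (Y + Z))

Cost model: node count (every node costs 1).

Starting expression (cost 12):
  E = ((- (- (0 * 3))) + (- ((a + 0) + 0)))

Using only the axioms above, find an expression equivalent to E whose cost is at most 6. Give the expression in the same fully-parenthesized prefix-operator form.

step 1: add_zero (→) rewrites ((a + 0) + 0) into (a + 0), now ((- (- (0 * 3))) + (- (a + 0)))
step 2: add_zero (→) rewrites (a + 0) into a, now ((- (- (0 * 3))) + (- a))
step 3: neg_neg (→) rewrites (- (- (0 * 3))) into (0 * 3), reaching cost 6 (bound 6)

((0 * 3) + (- a))   [cost 6]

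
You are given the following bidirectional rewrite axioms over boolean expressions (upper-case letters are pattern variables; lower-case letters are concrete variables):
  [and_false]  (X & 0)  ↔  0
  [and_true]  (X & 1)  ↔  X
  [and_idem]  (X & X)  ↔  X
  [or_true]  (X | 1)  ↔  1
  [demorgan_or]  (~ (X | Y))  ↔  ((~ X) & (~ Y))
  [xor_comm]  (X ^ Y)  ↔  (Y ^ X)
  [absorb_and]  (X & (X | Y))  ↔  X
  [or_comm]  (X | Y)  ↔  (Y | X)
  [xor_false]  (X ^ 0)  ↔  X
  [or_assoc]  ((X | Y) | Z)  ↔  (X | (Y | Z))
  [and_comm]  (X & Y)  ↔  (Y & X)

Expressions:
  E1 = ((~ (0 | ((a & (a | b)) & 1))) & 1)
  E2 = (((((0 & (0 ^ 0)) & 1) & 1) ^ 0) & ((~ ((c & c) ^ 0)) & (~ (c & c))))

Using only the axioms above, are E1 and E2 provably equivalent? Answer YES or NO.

The axioms are sound identities: if E1 ↔* E2 then E1 and E2 evaluate identically under any assignment.
Under a=0, b=0, c=0: E1 evaluates to 1, E2 to 0. Distinct ⇒ no rewrite sequence connects them.

NO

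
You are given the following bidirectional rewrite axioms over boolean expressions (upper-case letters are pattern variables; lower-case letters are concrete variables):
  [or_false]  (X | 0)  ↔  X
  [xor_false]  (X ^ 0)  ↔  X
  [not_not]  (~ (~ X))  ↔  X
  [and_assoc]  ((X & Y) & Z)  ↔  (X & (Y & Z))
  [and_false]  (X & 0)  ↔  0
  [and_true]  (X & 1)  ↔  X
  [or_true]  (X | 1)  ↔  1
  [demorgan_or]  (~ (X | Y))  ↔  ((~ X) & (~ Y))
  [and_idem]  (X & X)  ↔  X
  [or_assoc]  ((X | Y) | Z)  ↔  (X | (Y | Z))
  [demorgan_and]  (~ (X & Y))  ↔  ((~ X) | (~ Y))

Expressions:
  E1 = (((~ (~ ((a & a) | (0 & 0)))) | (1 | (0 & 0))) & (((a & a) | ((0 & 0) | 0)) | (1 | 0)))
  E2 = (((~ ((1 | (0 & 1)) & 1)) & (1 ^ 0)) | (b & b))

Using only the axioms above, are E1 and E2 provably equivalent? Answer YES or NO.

Every axiom is a valid identity, so a rewrite proof would force E1 and E2 to agree under every assignment.
At a=0, b=0: E1 = 1 but E2 = 0; they differ, so no derivation exists.

NO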